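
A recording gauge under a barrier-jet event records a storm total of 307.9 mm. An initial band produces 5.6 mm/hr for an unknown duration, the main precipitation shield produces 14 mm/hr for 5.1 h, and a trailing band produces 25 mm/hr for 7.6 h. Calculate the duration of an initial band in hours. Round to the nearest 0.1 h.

Known phases: 14 × 5.1 + 25 × 7.6 = 71.4 + 190 = 261.4 mm.
Remaining depth = 307.9 − 261.4 = 46.5 mm.
Duration = 46.5 / 5.6 = 8.3 h.

duration ≈ 8.3 h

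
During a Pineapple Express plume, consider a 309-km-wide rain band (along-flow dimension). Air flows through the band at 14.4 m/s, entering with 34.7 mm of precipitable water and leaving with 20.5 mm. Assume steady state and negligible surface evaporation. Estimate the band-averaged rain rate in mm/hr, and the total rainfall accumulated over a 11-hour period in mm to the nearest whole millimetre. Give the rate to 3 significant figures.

Column moisture flux per unit crosswind length is F = V × PW.
Inflow: F_in = 14.4 × 34.7 = 499.68 mm·m/s
Outflow: F_out = 14.4 × 20.5 = 295.2 mm·m/s
Steady-state rate R = (F_in − F_out)/L = (499.68 − 295.2) / 309000 m = 6.617e-04 mm/s.
R = 6.617e-04 × 3600 = 2.38 mm/hr.
Over 11 h: total = 2.38 × 11 = 26.18 ≈ 26 mm.

R ≈ 2.38 mm/hr; total ≈ 26 mm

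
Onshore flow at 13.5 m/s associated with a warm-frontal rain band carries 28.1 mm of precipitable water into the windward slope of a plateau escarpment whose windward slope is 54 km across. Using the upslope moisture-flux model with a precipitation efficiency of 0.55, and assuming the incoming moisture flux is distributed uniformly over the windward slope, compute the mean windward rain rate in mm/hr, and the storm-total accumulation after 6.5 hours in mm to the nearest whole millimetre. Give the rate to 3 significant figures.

R ≈ 13.9 mm/hr; total ≈ 90 mm

Incoming column moisture flux per unit ridge length: F = V × PW = 13.5 × 28.1 = 379.35 mm·m/s.
Spread over the 54 km slope with efficiency ε = 0.55: R = ε·F/W = 0.55 × 379.35 / 54000 m = 3.864e-03 mm/s.
R = 3.864e-03 × 3600 = 13.9 mm/hr.
Over 6.5 h: total = 13.9 × 6.5 = 90.35 ≈ 90 mm.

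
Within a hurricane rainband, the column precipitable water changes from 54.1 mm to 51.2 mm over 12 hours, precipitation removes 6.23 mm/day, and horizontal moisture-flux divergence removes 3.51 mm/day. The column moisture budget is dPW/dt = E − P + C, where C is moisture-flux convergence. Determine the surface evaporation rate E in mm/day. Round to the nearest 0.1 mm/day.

dPW/dt = (51.2 − 54.1) mm / (12/24 day) = -5.800 mm/day.
E = dPW/dt + P − C = (-5.800) + 6.23 − (-3.51) = 3.9 mm/day.

E ≈ 3.9 mm/day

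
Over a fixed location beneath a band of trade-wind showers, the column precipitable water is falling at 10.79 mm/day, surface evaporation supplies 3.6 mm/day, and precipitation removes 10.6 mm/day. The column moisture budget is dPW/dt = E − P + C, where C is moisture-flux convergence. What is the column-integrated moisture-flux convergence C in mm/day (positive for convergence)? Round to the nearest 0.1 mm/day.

dPW/dt = -10.79 mm/day.
C = dPW/dt − E + P = (-10.79) − 3.6 + 10.6 = -3.8 mm/day.

C ≈ -3.8 mm/day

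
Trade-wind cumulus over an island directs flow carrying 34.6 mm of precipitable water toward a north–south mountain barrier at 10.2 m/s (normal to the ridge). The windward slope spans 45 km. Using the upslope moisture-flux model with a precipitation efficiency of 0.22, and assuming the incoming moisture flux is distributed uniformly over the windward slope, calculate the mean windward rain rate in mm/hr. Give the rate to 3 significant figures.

Incoming column moisture flux per unit ridge length: F = V × PW = 10.2 × 34.6 = 352.92 mm·m/s.
Spread over the 45 km slope with efficiency ε = 0.22: R = ε·F/W = 0.22 × 352.92 / 45000 m = 1.725e-03 mm/s.
R = 1.725e-03 × 3600 = 6.21 mm/hr.

R ≈ 6.21 mm/hr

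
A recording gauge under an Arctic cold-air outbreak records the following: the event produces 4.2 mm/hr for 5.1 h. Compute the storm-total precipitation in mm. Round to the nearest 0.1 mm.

total ≈ 21.4 mm

Total = Σ Rᵢ Δtᵢ = 4.2 × 5.1
      = 21.42 = 21.4 mm.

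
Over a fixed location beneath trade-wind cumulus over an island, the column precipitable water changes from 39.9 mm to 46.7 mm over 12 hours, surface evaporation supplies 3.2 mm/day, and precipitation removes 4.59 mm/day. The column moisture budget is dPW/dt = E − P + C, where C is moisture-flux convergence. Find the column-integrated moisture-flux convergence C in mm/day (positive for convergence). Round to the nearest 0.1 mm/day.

dPW/dt = (46.7 − 39.9) mm / (12/24 day) = +13.600 mm/day.
C = dPW/dt − E + P = (+13.600) − 3.2 + 4.59 = 15.0 mm/day.

C ≈ 15.0 mm/day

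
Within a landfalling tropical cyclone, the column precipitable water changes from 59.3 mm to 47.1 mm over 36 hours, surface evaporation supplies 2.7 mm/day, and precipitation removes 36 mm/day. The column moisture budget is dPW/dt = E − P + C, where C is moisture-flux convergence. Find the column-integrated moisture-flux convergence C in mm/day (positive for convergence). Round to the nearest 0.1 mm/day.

C ≈ 25.2 mm/day

dPW/dt = (47.1 − 59.3) mm / (36/24 day) = -8.133 mm/day.
C = dPW/dt − E + P = (-8.133) − 2.7 + 36 = 25.2 mm/day.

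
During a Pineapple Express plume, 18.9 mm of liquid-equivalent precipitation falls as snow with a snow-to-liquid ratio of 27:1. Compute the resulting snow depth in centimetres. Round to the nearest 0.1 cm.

Snow depth = liquid × ratio = 18.9 mm × 27 = 510.3 mm = 51.0 cm.

snow depth ≈ 51.0 cm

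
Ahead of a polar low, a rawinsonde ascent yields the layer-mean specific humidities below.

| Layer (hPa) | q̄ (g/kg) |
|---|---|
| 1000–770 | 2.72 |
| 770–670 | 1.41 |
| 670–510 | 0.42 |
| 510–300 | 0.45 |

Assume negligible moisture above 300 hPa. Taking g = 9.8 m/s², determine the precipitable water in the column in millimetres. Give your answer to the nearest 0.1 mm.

PW ≈ 9.5 mm

Precipitable water is the column-integrated vapour mass per unit area: PW = (1/g) Σ q̄ Δp, with q in kg/kg and Δp in Pa (1 kg/m² of water = 1 mm).
Layer 1000–770 hPa: Δp = 230 hPa = 23000 Pa, q̄ = 0.00272 kg/kg → 0.00272 × 23000 / 9.8 = 6.38 mm
Layer 770–670 hPa: Δp = 100 hPa = 10000 Pa, q̄ = 0.00141 kg/kg → 0.00141 × 10000 / 9.8 = 1.44 mm
Layer 670–510 hPa: Δp = 160 hPa = 16000 Pa, q̄ = 0.00042 kg/kg → 0.00042 × 16000 / 9.8 = 0.69 mm
Layer 510–300 hPa: Δp = 210 hPa = 21000 Pa, q̄ = 0.00045 kg/kg → 0.00045 × 21000 / 9.8 = 0.96 mm
PW = 6.38 + 1.44 + 0.69 + 0.96 = 9.47 ≈ 9.5 mm.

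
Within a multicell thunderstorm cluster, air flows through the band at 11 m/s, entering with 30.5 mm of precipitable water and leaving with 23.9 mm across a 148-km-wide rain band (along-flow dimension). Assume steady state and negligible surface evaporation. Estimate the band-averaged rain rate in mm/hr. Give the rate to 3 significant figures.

R ≈ 1.77 mm/hr

Column moisture flux per unit crosswind length is F = V × PW.
Inflow: F_in = 11 × 30.5 = 335.5 mm·m/s
Outflow: F_out = 11 × 23.9 = 262.9 mm·m/s
Steady-state rate R = (F_in − F_out)/L = (335.5 − 262.9) / 148000 m = 4.905e-04 mm/s.
R = 4.905e-04 × 3600 = 1.77 mm/hr.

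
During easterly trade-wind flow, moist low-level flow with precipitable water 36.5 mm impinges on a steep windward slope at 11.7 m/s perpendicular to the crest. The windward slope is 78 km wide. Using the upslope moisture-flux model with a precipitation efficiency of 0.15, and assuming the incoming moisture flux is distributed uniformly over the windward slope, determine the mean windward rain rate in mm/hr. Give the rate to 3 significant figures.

Incoming column moisture flux per unit ridge length: F = V × PW = 11.7 × 36.5 = 427.05 mm·m/s.
Spread over the 78 km slope with efficiency ε = 0.15: R = ε·F/W = 0.15 × 427.05 / 78000 m = 8.212e-04 mm/s.
R = 8.212e-04 × 3600 = 2.96 mm/hr.

R ≈ 2.96 mm/hr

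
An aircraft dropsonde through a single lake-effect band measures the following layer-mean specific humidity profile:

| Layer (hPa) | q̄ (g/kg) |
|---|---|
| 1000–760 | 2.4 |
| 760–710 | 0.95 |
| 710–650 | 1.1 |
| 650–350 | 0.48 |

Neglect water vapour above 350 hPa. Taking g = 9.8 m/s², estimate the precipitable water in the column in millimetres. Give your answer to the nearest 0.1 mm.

PW ≈ 8.5 mm

Precipitable water is the column-integrated vapour mass per unit area: PW = (1/g) Σ q̄ Δp, with q in kg/kg and Δp in Pa (1 kg/m² of water = 1 mm).
Layer 1000–760 hPa: Δp = 240 hPa = 24000 Pa, q̄ = 0.0024 kg/kg → 0.0024 × 24000 / 9.8 = 5.88 mm
Layer 760–710 hPa: Δp = 50 hPa = 5000 Pa, q̄ = 0.00095 kg/kg → 0.00095 × 5000 / 9.8 = 0.48 mm
Layer 710–650 hPa: Δp = 60 hPa = 6000 Pa, q̄ = 0.0011 kg/kg → 0.0011 × 6000 / 9.8 = 0.67 mm
Layer 650–350 hPa: Δp = 300 hPa = 30000 Pa, q̄ = 0.00048 kg/kg → 0.00048 × 30000 / 9.8 = 1.47 mm
PW = 5.88 + 0.48 + 0.67 + 1.47 = 8.50 ≈ 8.5 mm.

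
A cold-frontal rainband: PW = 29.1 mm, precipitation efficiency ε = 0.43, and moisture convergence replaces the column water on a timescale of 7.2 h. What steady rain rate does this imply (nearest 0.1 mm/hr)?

Each overturning extracts ε × PW = 0.43 × 29.1 = 12.513 mm.
Rate = ε·PW / τ = 12.513 / 7.2 h = 1.7 mm/hr.

R ≈ 1.7 mm/hr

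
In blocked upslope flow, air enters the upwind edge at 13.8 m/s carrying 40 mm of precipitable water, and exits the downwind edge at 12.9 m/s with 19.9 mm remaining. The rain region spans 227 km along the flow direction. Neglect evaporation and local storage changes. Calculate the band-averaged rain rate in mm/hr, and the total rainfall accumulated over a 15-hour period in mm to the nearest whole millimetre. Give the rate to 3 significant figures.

R ≈ 4.68 mm/hr; total ≈ 70 mm

Column moisture flux per unit crosswind length is F = V × PW.
Inflow: F_in = 13.8 × 40 = 552 mm·m/s
Outflow: F_out = 12.9 × 19.9 = 256.71 mm·m/s
Steady-state rate R = (F_in − F_out)/L = (552 − 256.71) / 227000 m = 1.301e-03 mm/s.
R = 1.301e-03 × 3600 = 4.68 mm/hr.
Over 15 h: total = 4.68 × 15 = 70.2 ≈ 70 mm.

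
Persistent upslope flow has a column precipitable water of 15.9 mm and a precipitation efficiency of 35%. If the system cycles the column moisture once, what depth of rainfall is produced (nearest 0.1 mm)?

Rainfall = ε × PW = 0.35 × 15.9 = 5.6 mm.

rainfall ≈ 5.6 mm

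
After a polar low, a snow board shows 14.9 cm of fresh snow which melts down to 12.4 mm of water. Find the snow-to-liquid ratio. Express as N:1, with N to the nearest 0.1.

Ratio = snow depth / SWE = 149 mm / 12.4 mm = 12.0, i.e. 12.0:1.

ratio ≈ 12.0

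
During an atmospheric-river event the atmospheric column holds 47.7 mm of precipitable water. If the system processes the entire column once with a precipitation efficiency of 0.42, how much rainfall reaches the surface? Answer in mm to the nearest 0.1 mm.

rainfall ≈ 20.0 mm

Rainfall = ε × PW = 0.42 × 47.7 = 20.0 mm.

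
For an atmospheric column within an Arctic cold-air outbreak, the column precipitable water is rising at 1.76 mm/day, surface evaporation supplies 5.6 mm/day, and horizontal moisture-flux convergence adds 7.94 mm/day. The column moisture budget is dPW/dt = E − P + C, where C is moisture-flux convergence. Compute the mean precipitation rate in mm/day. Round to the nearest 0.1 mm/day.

dPW/dt = +1.76 mm/day.
P = E + C − dPW/dt = 5.6 + (7.94) − (+1.76) = 11.8 mm/day.

P ≈ 11.8 mm/day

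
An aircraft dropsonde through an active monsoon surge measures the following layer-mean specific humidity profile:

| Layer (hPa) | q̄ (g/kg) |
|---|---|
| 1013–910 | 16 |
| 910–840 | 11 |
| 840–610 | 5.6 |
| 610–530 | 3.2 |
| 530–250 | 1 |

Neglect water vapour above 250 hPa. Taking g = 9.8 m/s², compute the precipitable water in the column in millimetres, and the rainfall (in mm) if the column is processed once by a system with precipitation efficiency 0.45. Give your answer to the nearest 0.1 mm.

Precipitable water is the column-integrated vapour mass per unit area: PW = (1/g) Σ q̄ Δp, with q in kg/kg and Δp in Pa (1 kg/m² of water = 1 mm).
Layer 1013–910 hPa: Δp = 103 hPa = 10300 Pa, q̄ = 0.016 kg/kg → 0.016 × 10300 / 9.8 = 16.82 mm
Layer 910–840 hPa: Δp = 70 hPa = 7000 Pa, q̄ = 0.011 kg/kg → 0.011 × 7000 / 9.8 = 7.86 mm
Layer 840–610 hPa: Δp = 230 hPa = 23000 Pa, q̄ = 0.0056 kg/kg → 0.0056 × 23000 / 9.8 = 13.14 mm
Layer 610–530 hPa: Δp = 80 hPa = 8000 Pa, q̄ = 0.0032 kg/kg → 0.0032 × 8000 / 9.8 = 2.61 mm
Layer 530–250 hPa: Δp = 280 hPa = 28000 Pa, q̄ = 0.001 kg/kg → 0.001 × 28000 / 9.8 = 2.86 mm
PW = 16.82 + 7.86 + 13.14 + 2.61 + 2.86 = 43.29 ≈ 43.3 mm.
Rainfall = ε × PW = 0.45 × 43.3 = 19.5 mm.

PW ≈ 43.3 mm; rainfall ≈ 19.5 mm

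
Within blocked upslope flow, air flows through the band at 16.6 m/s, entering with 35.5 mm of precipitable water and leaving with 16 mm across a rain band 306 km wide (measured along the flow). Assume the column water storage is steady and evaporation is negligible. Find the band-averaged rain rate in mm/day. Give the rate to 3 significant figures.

Column moisture flux per unit crosswind length is F = V × PW.
Inflow: F_in = 16.6 × 35.5 = 589.3 mm·m/s
Outflow: F_out = 16.6 × 16 = 265.6 mm·m/s
Steady-state rate R = (F_in − F_out)/L = (589.3 − 265.6) / 306000 m = 1.058e-03 mm/s.
R = 1.058e-03 × 3600 × 24 = 91.4 mm/day.

R ≈ 91.4 mm/day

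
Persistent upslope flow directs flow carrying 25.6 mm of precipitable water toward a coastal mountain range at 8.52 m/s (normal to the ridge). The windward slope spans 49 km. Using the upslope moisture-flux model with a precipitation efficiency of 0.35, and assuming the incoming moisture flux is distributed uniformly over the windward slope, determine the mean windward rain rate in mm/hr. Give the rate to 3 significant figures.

Incoming column moisture flux per unit ridge length: F = V × PW = 8.52 × 25.6 = 218.112 mm·m/s.
Spread over the 49 km slope with efficiency ε = 0.35: R = ε·F/W = 0.35 × 218.112 / 49000 m = 1.558e-03 mm/s.
R = 1.558e-03 × 3600 = 5.61 mm/hr.

R ≈ 5.61 mm/hr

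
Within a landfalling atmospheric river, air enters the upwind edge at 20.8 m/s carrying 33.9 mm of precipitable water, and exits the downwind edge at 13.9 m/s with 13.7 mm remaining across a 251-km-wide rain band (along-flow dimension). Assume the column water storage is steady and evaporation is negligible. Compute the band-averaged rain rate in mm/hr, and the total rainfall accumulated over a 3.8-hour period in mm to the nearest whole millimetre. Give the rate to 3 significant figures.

Column moisture flux per unit crosswind length is F = V × PW.
Inflow: F_in = 20.8 × 33.9 = 705.12 mm·m/s
Outflow: F_out = 13.9 × 13.7 = 190.43 mm·m/s
Steady-state rate R = (F_in − F_out)/L = (705.12 − 190.43) / 251000 m = 2.051e-03 mm/s.
R = 2.051e-03 × 3600 = 7.38 mm/hr.
Over 3.8 h: total = 7.38 × 3.8 = 28.044 ≈ 28 mm.

R ≈ 7.38 mm/hr; total ≈ 28 mm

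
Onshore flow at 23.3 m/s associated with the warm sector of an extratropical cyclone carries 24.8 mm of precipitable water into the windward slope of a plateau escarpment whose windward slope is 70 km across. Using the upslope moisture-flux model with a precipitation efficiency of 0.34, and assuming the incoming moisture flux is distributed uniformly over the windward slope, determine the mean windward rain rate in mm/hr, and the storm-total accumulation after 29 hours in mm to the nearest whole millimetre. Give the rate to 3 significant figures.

Incoming column moisture flux per unit ridge length: F = V × PW = 23.3 × 24.8 = 577.84 mm·m/s.
Spread over the 70 km slope with efficiency ε = 0.34: R = ε·F/W = 0.34 × 577.84 / 70000 m = 2.807e-03 mm/s.
R = 2.807e-03 × 3600 = 10.1 mm/hr.
Over 29 h: total = 10.1 × 29 = 292.9 ≈ 293 mm.

R ≈ 10.1 mm/hr; total ≈ 293 mm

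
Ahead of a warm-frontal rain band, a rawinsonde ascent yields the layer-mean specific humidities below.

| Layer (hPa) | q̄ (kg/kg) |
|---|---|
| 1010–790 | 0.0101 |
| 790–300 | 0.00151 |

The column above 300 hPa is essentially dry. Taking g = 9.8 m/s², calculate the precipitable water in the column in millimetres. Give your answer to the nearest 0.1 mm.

PW ≈ 30.2 mm

Precipitable water is the column-integrated vapour mass per unit area: PW = (1/g) Σ q̄ Δp, with q in kg/kg and Δp in Pa (1 kg/m² of water = 1 mm).
Layer 1010–790 hPa: Δp = 220 hPa = 22000 Pa, q̄ = 0.0101 kg/kg → 0.0101 × 22000 / 9.8 = 22.67 mm
Layer 790–300 hPa: Δp = 490 hPa = 49000 Pa, q̄ = 0.00151 kg/kg → 0.00151 × 49000 / 9.8 = 7.55 mm
PW = 22.67 + 7.55 = 30.22 ≈ 30.2 mm.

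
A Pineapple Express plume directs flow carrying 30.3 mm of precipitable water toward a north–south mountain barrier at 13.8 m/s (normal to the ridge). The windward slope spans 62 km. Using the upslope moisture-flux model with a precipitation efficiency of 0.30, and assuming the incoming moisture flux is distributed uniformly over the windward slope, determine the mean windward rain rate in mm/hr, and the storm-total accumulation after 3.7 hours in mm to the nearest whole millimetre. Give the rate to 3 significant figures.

R ≈ 7.28 mm/hr; total ≈ 27 mm

Incoming column moisture flux per unit ridge length: F = V × PW = 13.8 × 30.3 = 418.14 mm·m/s.
Spread over the 62 km slope with efficiency ε = 0.30: R = ε·F/W = 0.30 × 418.14 / 62000 m = 2.023e-03 mm/s.
R = 2.023e-03 × 3600 = 7.28 mm/hr.
Over 3.7 h: total = 7.28 × 3.7 = 26.936 ≈ 27 mm.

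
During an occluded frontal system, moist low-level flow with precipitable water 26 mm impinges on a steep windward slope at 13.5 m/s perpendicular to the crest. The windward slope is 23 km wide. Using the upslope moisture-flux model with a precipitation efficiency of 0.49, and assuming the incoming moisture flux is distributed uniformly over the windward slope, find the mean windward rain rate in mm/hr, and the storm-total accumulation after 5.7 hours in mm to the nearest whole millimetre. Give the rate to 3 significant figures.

Incoming column moisture flux per unit ridge length: F = V × PW = 13.5 × 26 = 351 mm·m/s.
Spread over the 23 km slope with efficiency ε = 0.49: R = ε·F/W = 0.49 × 351 / 23000 m = 7.478e-03 mm/s.
R = 7.478e-03 × 3600 = 26.9 mm/hr.
Over 5.7 h: total = 26.9 × 5.7 = 153.33 ≈ 153 mm.

R ≈ 26.9 mm/hr; total ≈ 153 mm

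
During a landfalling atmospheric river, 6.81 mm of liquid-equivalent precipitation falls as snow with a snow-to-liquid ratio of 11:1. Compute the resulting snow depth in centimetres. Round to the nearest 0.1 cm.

snow depth ≈ 7.5 cm

Snow depth = liquid × ratio = 6.81 mm × 11 = 74.91 mm = 7.5 cm.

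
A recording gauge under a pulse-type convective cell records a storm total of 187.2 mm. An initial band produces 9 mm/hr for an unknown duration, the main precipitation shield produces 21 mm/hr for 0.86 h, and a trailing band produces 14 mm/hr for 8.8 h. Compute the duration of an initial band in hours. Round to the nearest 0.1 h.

Known phases: 21 × 0.86 + 14 × 8.8 = 18.06 + 123.2 = 141.26 mm.
Remaining depth = 187.2 − 141.26 = 45.94 mm.
Duration = 45.94 / 9 = 5.1 h.

duration ≈ 5.1 h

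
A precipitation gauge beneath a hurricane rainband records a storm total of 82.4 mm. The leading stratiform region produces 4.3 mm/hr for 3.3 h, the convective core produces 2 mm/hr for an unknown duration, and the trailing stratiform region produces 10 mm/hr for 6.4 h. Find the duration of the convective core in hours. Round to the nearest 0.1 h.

duration ≈ 2.1 h

Known phases: 4.3 × 3.3 + 10 × 6.4 = 14.19 + 64 = 78.19 mm.
Remaining depth = 82.4 − 78.19 = 4.21 mm.
Duration = 4.21 / 2 = 2.1 h.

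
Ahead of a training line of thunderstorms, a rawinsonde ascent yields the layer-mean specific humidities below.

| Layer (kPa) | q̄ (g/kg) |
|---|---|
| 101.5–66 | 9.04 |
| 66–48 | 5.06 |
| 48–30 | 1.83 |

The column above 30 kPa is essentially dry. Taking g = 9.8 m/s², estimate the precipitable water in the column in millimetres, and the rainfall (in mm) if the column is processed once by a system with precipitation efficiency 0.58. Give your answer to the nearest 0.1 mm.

PW ≈ 45.4 mm; rainfall ≈ 26.3 mm

Precipitable water is the column-integrated vapour mass per unit area: PW = (1/g) Σ q̄ Δp, with q in kg/kg and Δp in Pa (1 kg/m² of water = 1 mm).
Layer 101.5–66 kPa: Δp = 355 hPa = 35500 Pa, q̄ = 0.00904 kg/kg → 0.00904 × 35500 / 9.8 = 32.75 mm
Layer 66–48 kPa: Δp = 180 hPa = 18000 Pa, q̄ = 0.00506 kg/kg → 0.00506 × 18000 / 9.8 = 9.29 mm
Layer 48–30 kPa: Δp = 180 hPa = 18000 Pa, q̄ = 0.00183 kg/kg → 0.00183 × 18000 / 9.8 = 3.36 mm
PW = 32.75 + 9.29 + 3.36 = 45.40 ≈ 45.4 mm.
Rainfall = ε × PW = 0.58 × 45.4 = 26.3 mm.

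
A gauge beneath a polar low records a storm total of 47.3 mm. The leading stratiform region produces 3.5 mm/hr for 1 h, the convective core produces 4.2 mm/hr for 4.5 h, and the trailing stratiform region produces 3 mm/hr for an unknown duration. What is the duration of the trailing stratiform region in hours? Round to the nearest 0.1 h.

duration ≈ 8.3 h

Known phases: 3.5 × 1 + 4.2 × 4.5 = 3.5 + 18.9 = 22.4 mm.
Remaining depth = 47.3 − 22.4 = 24.9 mm.
Duration = 24.9 / 3 = 8.3 h.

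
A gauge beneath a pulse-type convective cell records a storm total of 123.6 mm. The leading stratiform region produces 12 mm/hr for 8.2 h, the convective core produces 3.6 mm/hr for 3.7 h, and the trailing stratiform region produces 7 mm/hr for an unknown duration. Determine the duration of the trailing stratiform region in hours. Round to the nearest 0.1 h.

Known phases: 12 × 8.2 + 3.6 × 3.7 = 98.4 + 13.32 = 111.72 mm.
Remaining depth = 123.6 − 111.72 = 11.88 mm.
Duration = 11.88 / 7 = 1.7 h.

duration ≈ 1.7 h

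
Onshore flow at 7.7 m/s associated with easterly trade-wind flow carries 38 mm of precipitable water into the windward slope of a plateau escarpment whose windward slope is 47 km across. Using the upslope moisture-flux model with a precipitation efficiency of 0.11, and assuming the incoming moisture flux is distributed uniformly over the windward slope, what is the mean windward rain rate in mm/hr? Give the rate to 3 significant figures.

Incoming column moisture flux per unit ridge length: F = V × PW = 7.7 × 38 = 292.6 mm·m/s.
Spread over the 47 km slope with efficiency ε = 0.11: R = ε·F/W = 0.11 × 292.6 / 47000 m = 6.848e-04 mm/s.
R = 6.848e-04 × 3600 = 2.47 mm/hr.

R ≈ 2.47 mm/hr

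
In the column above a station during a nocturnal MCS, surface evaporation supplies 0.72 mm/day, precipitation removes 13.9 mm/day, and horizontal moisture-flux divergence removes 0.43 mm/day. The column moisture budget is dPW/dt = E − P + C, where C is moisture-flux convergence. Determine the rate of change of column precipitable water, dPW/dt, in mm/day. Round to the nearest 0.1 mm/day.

dPW/dt ≈ -13.6 mm/day

dPW/dt = E − P + C = 0.72 − 13.9 + (-0.43) = -13.6 mm/day.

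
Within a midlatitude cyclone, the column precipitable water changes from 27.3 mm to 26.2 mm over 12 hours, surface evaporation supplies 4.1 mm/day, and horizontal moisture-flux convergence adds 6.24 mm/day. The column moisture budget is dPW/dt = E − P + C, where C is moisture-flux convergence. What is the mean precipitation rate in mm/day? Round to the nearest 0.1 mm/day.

P ≈ 12.5 mm/day

dPW/dt = (26.2 − 27.3) mm / (12/24 day) = -2.200 mm/day.
P = E + C − dPW/dt = 4.1 + (6.24) − (-2.200) = 12.5 mm/day.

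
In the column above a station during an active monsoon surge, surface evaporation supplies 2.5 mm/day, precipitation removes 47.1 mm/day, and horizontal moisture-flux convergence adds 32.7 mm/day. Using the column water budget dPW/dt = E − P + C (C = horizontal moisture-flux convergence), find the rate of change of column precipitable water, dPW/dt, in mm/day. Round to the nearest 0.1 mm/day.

dPW/dt = E − P + C = 2.5 − 47.1 + (32.7) = -11.9 mm/day.

dPW/dt ≈ -11.9 mm/day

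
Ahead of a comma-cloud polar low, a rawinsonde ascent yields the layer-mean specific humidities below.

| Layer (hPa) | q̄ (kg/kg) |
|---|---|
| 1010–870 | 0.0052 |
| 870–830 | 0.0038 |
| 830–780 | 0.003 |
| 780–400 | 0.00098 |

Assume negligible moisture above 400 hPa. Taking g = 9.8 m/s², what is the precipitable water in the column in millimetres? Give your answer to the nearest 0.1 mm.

PW ≈ 14.3 mm

Precipitable water is the column-integrated vapour mass per unit area: PW = (1/g) Σ q̄ Δp, with q in kg/kg and Δp in Pa (1 kg/m² of water = 1 mm).
Layer 1010–870 hPa: Δp = 140 hPa = 14000 Pa, q̄ = 0.0052 kg/kg → 0.0052 × 14000 / 9.8 = 7.43 mm
Layer 870–830 hPa: Δp = 40 hPa = 4000 Pa, q̄ = 0.0038 kg/kg → 0.0038 × 4000 / 9.8 = 1.55 mm
Layer 830–780 hPa: Δp = 50 hPa = 5000 Pa, q̄ = 0.003 kg/kg → 0.003 × 5000 / 9.8 = 1.53 mm
Layer 780–400 hPa: Δp = 380 hPa = 38000 Pa, q̄ = 0.00098 kg/kg → 0.00098 × 38000 / 9.8 = 3.80 mm
PW = 7.43 + 1.55 + 1.53 + 3.80 = 14.31 ≈ 14.3 mm.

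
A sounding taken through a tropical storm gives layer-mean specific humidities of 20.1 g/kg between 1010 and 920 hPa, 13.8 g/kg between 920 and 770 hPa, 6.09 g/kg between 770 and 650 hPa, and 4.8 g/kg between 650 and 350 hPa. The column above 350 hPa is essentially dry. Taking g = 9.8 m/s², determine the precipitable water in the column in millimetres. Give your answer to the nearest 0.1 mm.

PW ≈ 61.7 mm

Precipitable water is the column-integrated vapour mass per unit area: PW = (1/g) Σ q̄ Δp, with q in kg/kg and Δp in Pa (1 kg/m² of water = 1 mm).
Layer 1010–920 hPa: Δp = 90 hPa = 9000 Pa, q̄ = 0.0201 kg/kg → 0.0201 × 9000 / 9.8 = 18.46 mm
Layer 920–770 hPa: Δp = 150 hPa = 15000 Pa, q̄ = 0.0138 kg/kg → 0.0138 × 15000 / 9.8 = 21.12 mm
Layer 770–650 hPa: Δp = 120 hPa = 12000 Pa, q̄ = 0.00609 kg/kg → 0.00609 × 12000 / 9.8 = 7.46 mm
Layer 650–350 hPa: Δp = 300 hPa = 30000 Pa, q̄ = 0.0048 kg/kg → 0.0048 × 30000 / 9.8 = 14.69 mm
PW = 18.46 + 21.12 + 7.46 + 14.69 = 61.73 ≈ 61.7 mm.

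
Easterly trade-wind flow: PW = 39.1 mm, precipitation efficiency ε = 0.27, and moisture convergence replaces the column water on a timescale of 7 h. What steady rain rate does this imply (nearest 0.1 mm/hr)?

Each overturning extracts ε × PW = 0.27 × 39.1 = 10.557 mm.
Rate = ε·PW / τ = 10.557 / 7 h = 1.5 mm/hr.

R ≈ 1.5 mm/hr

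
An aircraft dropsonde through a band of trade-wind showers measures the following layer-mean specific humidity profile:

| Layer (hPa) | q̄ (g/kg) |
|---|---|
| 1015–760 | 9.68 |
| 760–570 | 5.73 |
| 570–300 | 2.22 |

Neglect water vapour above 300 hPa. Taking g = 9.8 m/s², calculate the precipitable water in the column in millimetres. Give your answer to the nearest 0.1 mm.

Precipitable water is the column-integrated vapour mass per unit area: PW = (1/g) Σ q̄ Δp, with q in kg/kg and Δp in Pa (1 kg/m² of water = 1 mm).
Layer 1015–760 hPa: Δp = 255 hPa = 25500 Pa, q̄ = 0.00968 kg/kg → 0.00968 × 25500 / 9.8 = 25.19 mm
Layer 760–570 hPa: Δp = 190 hPa = 19000 Pa, q̄ = 0.00573 kg/kg → 0.00573 × 19000 / 9.8 = 11.11 mm
Layer 570–300 hPa: Δp = 270 hPa = 27000 Pa, q̄ = 0.00222 kg/kg → 0.00222 × 27000 / 9.8 = 6.12 mm
PW = 25.19 + 11.11 + 6.12 = 42.42 ≈ 42.4 mm.

PW ≈ 42.4 mm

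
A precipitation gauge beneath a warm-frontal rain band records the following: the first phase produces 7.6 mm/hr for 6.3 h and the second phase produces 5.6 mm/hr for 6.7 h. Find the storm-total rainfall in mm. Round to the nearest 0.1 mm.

Total = Σ Rᵢ Δtᵢ = 7.6 × 6.3 + 5.6 × 6.7
      = 47.88 + 37.52 = 85.4 mm.

total ≈ 85.4 mm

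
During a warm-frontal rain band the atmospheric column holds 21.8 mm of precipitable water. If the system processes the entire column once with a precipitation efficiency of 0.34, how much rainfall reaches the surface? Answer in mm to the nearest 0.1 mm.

rainfall ≈ 7.4 mm

Rainfall = ε × PW = 0.34 × 21.8 = 7.4 mm.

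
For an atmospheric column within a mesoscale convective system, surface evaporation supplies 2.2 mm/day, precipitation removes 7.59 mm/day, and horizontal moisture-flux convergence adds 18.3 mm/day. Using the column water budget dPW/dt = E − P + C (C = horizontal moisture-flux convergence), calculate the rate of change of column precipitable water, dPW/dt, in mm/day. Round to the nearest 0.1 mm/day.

dPW/dt ≈ 12.9 mm/day

dPW/dt = E − P + C = 2.2 − 7.59 + (18.3) = 12.9 mm/day.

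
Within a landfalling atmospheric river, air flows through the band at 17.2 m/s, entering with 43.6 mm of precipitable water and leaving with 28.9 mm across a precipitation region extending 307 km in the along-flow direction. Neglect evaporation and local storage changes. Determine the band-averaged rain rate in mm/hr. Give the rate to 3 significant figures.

R ≈ 2.96 mm/hr

Column moisture flux per unit crosswind length is F = V × PW.
Inflow: F_in = 17.2 × 43.6 = 749.92 mm·m/s
Outflow: F_out = 17.2 × 28.9 = 497.08 mm·m/s
Steady-state rate R = (F_in − F_out)/L = (749.92 − 497.08) / 307000 m = 8.236e-04 mm/s.
R = 8.236e-04 × 3600 = 2.96 mm/hr.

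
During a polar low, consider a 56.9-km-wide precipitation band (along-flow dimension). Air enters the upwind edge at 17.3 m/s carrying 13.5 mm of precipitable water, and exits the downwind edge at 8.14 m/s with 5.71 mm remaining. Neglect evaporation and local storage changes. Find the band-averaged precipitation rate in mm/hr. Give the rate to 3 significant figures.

R ≈ 11.8 mm/hr

Column moisture flux per unit crosswind length is F = V × PW.
Inflow: F_in = 17.3 × 13.5 = 233.55 mm·m/s
Outflow: F_out = 8.14 × 5.71 = 46.4794 mm·m/s
Steady-state rate R = (F_in − F_out)/L = (233.55 − 46.4794) / 56900 m = 3.288e-03 mm/s.
R = 3.288e-03 × 3600 = 11.8 mm/hr.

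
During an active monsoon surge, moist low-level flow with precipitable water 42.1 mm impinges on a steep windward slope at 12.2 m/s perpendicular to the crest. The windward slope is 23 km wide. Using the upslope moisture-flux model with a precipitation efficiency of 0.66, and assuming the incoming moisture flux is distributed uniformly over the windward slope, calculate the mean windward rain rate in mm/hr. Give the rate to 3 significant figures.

Incoming column moisture flux per unit ridge length: F = V × PW = 12.2 × 42.1 = 513.62 mm·m/s.
Spread over the 23 km slope with efficiency ε = 0.66: R = ε·F/W = 0.66 × 513.62 / 23000 m = 1.474e-02 mm/s.
R = 1.474e-02 × 3600 = 53.1 mm/hr.

R ≈ 53.1 mm/hr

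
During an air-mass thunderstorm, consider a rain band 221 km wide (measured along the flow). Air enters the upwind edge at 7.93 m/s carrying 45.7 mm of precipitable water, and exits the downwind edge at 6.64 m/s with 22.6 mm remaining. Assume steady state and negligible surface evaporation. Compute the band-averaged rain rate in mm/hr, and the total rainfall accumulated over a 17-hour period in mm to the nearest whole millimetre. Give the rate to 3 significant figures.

Column moisture flux per unit crosswind length is F = V × PW.
Inflow: F_in = 7.93 × 45.7 = 362.401 mm·m/s
Outflow: F_out = 6.64 × 22.6 = 150.064 mm·m/s
Steady-state rate R = (F_in − F_out)/L = (362.401 − 150.064) / 221000 m = 9.608e-04 mm/s.
R = 9.608e-04 × 3600 = 3.46 mm/hr.
Over 17 h: total = 3.46 × 17 = 58.82 ≈ 59 mm.

R ≈ 3.46 mm/hr; total ≈ 59 mm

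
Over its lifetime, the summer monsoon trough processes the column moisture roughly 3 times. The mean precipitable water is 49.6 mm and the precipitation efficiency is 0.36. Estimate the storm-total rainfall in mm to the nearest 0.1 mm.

Each cycle deposits ε × PW = 0.36 × 49.6 = 17.856 mm.
Over 3 cycles: 3 × 17.856 = 53.6 mm.

rainfall ≈ 53.6 mm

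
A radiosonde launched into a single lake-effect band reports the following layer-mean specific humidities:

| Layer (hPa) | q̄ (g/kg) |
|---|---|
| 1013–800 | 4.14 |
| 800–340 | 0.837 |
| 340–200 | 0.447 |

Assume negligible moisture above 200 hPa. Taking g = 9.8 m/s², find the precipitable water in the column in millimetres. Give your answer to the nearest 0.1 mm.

PW ≈ 13.6 mm

Precipitable water is the column-integrated vapour mass per unit area: PW = (1/g) Σ q̄ Δp, with q in kg/kg and Δp in Pa (1 kg/m² of water = 1 mm).
Layer 1013–800 hPa: Δp = 213 hPa = 21300 Pa, q̄ = 0.00414 kg/kg → 0.00414 × 21300 / 9.8 = 9.00 mm
Layer 800–340 hPa: Δp = 460 hPa = 46000 Pa, q̄ = 0.000837 kg/kg → 0.000837 × 46000 / 9.8 = 3.93 mm
Layer 340–200 hPa: Δp = 140 hPa = 14000 Pa, q̄ = 0.000447 kg/kg → 0.000447 × 14000 / 9.8 = 0.64 mm
PW = 9.00 + 3.93 + 0.64 = 13.57 ≈ 13.6 mm.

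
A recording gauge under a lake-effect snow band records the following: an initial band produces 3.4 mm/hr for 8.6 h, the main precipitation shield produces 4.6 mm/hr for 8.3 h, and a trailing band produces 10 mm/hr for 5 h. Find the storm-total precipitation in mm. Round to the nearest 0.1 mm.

total ≈ 117.4 mm

Total = Σ Rᵢ Δtᵢ = 3.4 × 8.6 + 4.6 × 8.3 + 10 × 5
      = 29.24 + 38.18 + 50 = 117.4 mm.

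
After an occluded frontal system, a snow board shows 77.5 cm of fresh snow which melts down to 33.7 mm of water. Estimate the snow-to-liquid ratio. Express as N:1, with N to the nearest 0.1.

ratio ≈ 23.0

Ratio = snow depth / SWE = 775 mm / 33.7 mm = 23.0, i.e. 23.0:1.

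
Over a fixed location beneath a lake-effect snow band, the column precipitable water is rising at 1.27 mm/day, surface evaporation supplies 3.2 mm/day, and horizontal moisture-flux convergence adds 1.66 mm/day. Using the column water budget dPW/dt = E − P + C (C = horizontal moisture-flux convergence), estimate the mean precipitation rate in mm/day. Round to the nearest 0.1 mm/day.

dPW/dt = +1.27 mm/day.
P = E + C − dPW/dt = 3.2 + (1.66) − (+1.27) = 3.6 mm/day.

P ≈ 3.6 mm/day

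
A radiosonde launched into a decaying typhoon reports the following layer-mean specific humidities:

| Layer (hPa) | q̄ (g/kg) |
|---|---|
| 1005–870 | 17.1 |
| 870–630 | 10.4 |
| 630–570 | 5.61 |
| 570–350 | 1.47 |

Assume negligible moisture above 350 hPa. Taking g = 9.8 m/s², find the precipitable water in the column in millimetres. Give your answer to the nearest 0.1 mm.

Precipitable water is the column-integrated vapour mass per unit area: PW = (1/g) Σ q̄ Δp, with q in kg/kg and Δp in Pa (1 kg/m² of water = 1 mm).
Layer 1005–870 hPa: Δp = 135 hPa = 13500 Pa, q̄ = 0.0171 kg/kg → 0.0171 × 13500 / 9.8 = 23.56 mm
Layer 870–630 hPa: Δp = 240 hPa = 24000 Pa, q̄ = 0.0104 kg/kg → 0.0104 × 24000 / 9.8 = 25.47 mm
Layer 630–570 hPa: Δp = 60 hPa = 6000 Pa, q̄ = 0.00561 kg/kg → 0.00561 × 6000 / 9.8 = 3.43 mm
Layer 570–350 hPa: Δp = 220 hPa = 22000 Pa, q̄ = 0.00147 kg/kg → 0.00147 × 22000 / 9.8 = 3.30 mm
PW = 23.56 + 25.47 + 3.43 + 3.30 = 55.76 ≈ 55.8 mm.

PW ≈ 55.8 mm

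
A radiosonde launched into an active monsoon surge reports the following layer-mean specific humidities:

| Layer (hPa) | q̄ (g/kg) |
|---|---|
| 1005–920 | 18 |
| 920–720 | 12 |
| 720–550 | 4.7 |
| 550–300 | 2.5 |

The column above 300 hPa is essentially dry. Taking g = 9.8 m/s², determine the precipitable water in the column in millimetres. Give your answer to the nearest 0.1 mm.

PW ≈ 54.6 mm

Precipitable water is the column-integrated vapour mass per unit area: PW = (1/g) Σ q̄ Δp, with q in kg/kg and Δp in Pa (1 kg/m² of water = 1 mm).
Layer 1005–920 hPa: Δp = 85 hPa = 8500 Pa, q̄ = 0.018 kg/kg → 0.018 × 8500 / 9.8 = 15.61 mm
Layer 920–720 hPa: Δp = 200 hPa = 20000 Pa, q̄ = 0.012 kg/kg → 0.012 × 20000 / 9.8 = 24.49 mm
Layer 720–550 hPa: Δp = 170 hPa = 17000 Pa, q̄ = 0.0047 kg/kg → 0.0047 × 17000 / 9.8 = 8.15 mm
Layer 550–300 hPa: Δp = 250 hPa = 25000 Pa, q̄ = 0.0025 kg/kg → 0.0025 × 25000 / 9.8 = 6.38 mm
PW = 15.61 + 24.49 + 8.15 + 6.38 = 54.63 ≈ 54.6 mm.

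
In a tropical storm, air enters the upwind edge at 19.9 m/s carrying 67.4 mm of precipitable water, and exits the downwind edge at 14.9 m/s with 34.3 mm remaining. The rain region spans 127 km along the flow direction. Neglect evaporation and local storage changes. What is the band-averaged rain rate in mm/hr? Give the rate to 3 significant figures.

Column moisture flux per unit crosswind length is F = V × PW.
Inflow: F_in = 19.9 × 67.4 = 1341.26 mm·m/s
Outflow: F_out = 14.9 × 34.3 = 511.07 mm·m/s
Steady-state rate R = (F_in − F_out)/L = (1341.26 − 511.07) / 127000 m = 6.537e-03 mm/s.
R = 6.537e-03 × 3600 = 23.5 mm/hr.

R ≈ 23.5 mm/hr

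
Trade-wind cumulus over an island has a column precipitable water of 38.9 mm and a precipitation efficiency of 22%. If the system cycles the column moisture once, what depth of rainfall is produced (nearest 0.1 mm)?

Rainfall = ε × PW = 0.22 × 38.9 = 8.6 mm.

rainfall ≈ 8.6 mm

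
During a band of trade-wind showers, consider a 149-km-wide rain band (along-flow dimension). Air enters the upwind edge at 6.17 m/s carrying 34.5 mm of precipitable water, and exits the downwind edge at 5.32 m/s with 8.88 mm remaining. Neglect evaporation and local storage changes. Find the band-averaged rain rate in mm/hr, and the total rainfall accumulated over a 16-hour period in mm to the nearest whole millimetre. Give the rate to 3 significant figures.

R ≈ 4.00 mm/hr; total ≈ 64 mm

Column moisture flux per unit crosswind length is F = V × PW.
Inflow: F_in = 6.17 × 34.5 = 212.865 mm·m/s
Outflow: F_out = 5.32 × 8.88 = 47.2416 mm·m/s
Steady-state rate R = (F_in − F_out)/L = (212.865 − 47.2416) / 149000 m = 1.112e-03 mm/s.
R = 1.112e-03 × 3600 = 4.00 mm/hr.
Over 16 h: total = 4.00 × 16 = 64 mm.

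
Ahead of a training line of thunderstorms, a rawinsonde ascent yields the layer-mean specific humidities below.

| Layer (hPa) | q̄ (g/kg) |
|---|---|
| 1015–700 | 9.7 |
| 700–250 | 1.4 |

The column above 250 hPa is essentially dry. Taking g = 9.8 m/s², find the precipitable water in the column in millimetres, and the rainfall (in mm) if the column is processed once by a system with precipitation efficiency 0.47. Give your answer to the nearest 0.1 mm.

PW ≈ 37.6 mm; rainfall ≈ 17.7 mm

Precipitable water is the column-integrated vapour mass per unit area: PW = (1/g) Σ q̄ Δp, with q in kg/kg and Δp in Pa (1 kg/m² of water = 1 mm).
Layer 1015–700 hPa: Δp = 315 hPa = 31500 Pa, q̄ = 0.0097 kg/kg → 0.0097 × 31500 / 9.8 = 31.18 mm
Layer 700–250 hPa: Δp = 450 hPa = 45000 Pa, q̄ = 0.0014 kg/kg → 0.0014 × 45000 / 9.8 = 6.43 mm
PW = 31.18 + 6.43 = 37.61 ≈ 37.6 mm.
Rainfall = ε × PW = 0.47 × 37.6 = 17.7 mm.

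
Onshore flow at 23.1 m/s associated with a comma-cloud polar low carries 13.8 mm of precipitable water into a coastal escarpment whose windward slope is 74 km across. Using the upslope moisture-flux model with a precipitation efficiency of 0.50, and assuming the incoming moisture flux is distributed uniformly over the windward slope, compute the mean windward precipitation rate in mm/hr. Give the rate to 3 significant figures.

R ≈ 7.75 mm/hr

Incoming column moisture flux per unit ridge length: F = V × PW = 23.1 × 13.8 = 318.78 mm·m/s.
Spread over the 74 km slope with efficiency ε = 0.50: R = ε·F/W = 0.50 × 318.78 / 74000 m = 2.154e-03 mm/s.
R = 2.154e-03 × 3600 = 7.75 mm/hr.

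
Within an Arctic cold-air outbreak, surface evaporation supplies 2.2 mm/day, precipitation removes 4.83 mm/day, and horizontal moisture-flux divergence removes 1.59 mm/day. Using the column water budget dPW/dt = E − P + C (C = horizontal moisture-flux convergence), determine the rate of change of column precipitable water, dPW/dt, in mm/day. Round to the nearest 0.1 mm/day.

dPW/dt ≈ -4.2 mm/day

dPW/dt = E − P + C = 2.2 − 4.83 + (-1.59) = -4.2 mm/day.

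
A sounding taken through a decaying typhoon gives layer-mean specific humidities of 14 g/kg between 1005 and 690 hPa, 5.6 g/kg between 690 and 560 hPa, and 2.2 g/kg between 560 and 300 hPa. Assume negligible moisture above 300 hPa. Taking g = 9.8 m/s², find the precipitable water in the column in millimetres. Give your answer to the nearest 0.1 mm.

PW ≈ 58.3 mm

Precipitable water is the column-integrated vapour mass per unit area: PW = (1/g) Σ q̄ Δp, with q in kg/kg and Δp in Pa (1 kg/m² of water = 1 mm).
Layer 1005–690 hPa: Δp = 315 hPa = 31500 Pa, q̄ = 0.014 kg/kg → 0.014 × 31500 / 9.8 = 45.00 mm
Layer 690–560 hPa: Δp = 130 hPa = 13000 Pa, q̄ = 0.0056 kg/kg → 0.0056 × 13000 / 9.8 = 7.43 mm
Layer 560–300 hPa: Δp = 260 hPa = 26000 Pa, q̄ = 0.0022 kg/kg → 0.0022 × 26000 / 9.8 = 5.84 mm
PW = 45.00 + 7.43 + 5.84 = 58.27 ≈ 58.3 mm.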